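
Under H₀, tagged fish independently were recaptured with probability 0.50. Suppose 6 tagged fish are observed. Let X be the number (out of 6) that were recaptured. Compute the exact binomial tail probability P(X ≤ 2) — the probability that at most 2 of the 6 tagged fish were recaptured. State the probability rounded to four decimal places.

X is binomial with n = 6 and p = 0.50.
P(X ≤ 2) = C(6,0)·0.50^0·0.50^6 + C(6,1)·0.50^1·0.50^5 + C(6,2)·0.50^2·0.50^4.
= 0.015625 + 0.093750 + 0.234375 = 0.3438.

P = 0.3438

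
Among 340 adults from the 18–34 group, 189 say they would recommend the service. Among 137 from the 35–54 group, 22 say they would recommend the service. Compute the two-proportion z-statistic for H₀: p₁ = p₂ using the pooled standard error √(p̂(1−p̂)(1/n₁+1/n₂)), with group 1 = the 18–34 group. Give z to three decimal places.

Sample proportions: p̂₁ = 189/340 = 0.55588 and p̂₂ = 22/137 = 0.16058.
Pooling: p̂ = 211/477 = 0.44235.
SE = √[p̂(1−p̂)(1/n₁+1/n₂)] = √[0.44235·0.55765·(1/340+1/137)] ≈ 0.050260.
z = (p̂₁ − p̂₂)/SE = (0.55588 − 0.16058)/0.050260 = 0.39530/0.050260 = 7.865.

z = 7.865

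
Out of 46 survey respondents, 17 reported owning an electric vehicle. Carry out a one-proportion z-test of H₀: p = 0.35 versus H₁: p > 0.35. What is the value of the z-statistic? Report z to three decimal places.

z = 0.278

Sample proportion p̂ = 17/46 = 0.36957.
Under H₀, SE = √(p₀(1−p₀)/n) = √(0.35·0.65/46) = √0.004945652 = 0.070325.
z = (p̂ − p₀)/SE = (0.36957 − 0.35)/0.070325 = 0.278.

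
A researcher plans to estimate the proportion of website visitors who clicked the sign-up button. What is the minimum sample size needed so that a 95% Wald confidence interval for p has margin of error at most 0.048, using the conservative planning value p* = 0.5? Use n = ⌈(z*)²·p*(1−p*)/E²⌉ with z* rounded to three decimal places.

n = 417

z* = 1.960 at the 95% level.
p*(1−p*) = 0.2500.
(z*)²·p*(1−p*)/E² = 3.841600·0.2500/0.002304 = 416.840.
⌈416.840⌉ = 417.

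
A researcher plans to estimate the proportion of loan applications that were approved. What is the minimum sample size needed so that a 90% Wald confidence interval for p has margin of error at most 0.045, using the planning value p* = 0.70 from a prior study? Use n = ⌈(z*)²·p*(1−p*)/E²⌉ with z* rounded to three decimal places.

n = 281

The 90% critical value is z* = 1.645.
p*(1−p*) = 0.70·0.30 = 0.2100.
(z*)²·p*(1−p*)/E² = 2.706025·0.2100/0.002025 = 280.625.
⌈280.625⌉ = 281.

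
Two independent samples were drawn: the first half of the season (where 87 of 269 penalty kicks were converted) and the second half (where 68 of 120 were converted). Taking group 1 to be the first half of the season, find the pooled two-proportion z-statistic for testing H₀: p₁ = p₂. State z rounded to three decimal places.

z = -4.526

Sample proportions: p̂₁ = 87/269 = 0.32342 and p̂₂ = 68/120 = 0.56667.
Pooling: p̂ = 155/389 = 0.39846.
SE = √[p̂(1−p̂)(1/n₁+1/n₂)] = √[0.39846·0.60154·(1/269+1/120)] ≈ 0.053744.
z = -0.24325/0.053744 = -4.526.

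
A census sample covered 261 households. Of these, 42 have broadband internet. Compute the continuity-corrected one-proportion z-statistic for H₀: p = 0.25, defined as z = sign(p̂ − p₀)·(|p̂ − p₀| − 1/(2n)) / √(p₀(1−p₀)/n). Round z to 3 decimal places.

z = -3.252

The sample proportion is 42/261 = 0.16092. p̂ − p₀ = -0.089080.
Continuity correction 1/(2n) = 1/522 = 0.001916.
Corrected numerator: |-0.089080| − 0.001916 = 0.087164.
Null standard error: √(0.25·0.75/261) = √0.000718391 = 0.026803.
z = (−)0.087164/0.026803 = -3.252.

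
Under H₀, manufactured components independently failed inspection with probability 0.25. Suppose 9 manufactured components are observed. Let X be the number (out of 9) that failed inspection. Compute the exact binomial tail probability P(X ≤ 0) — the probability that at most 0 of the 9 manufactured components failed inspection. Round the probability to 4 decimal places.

P = 0.0751

X is binomial with n = 9 and p = 0.25.
P(X ≤ 0) = C(9,0)·0.25^0·0.75^9.
= 0.075085 = 0.0751.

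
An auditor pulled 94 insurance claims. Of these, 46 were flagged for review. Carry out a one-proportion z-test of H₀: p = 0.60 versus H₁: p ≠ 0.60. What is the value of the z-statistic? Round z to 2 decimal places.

z = -2.19

The sample proportion is 46/94 = 0.48936.
Null standard error: √(0.60·0.40/94) = √0.002553191 = 0.050529.
Test statistic: z = -0.11064/0.050529 = -2.19.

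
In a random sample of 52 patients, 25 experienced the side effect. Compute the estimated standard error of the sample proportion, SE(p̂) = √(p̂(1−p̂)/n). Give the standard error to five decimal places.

With x = 25 successes in n = 52, p̂ = 0.48077.
p̂(1−p̂) = 0.48077·0.51923 = 0.249630.
Dividing by n and taking the root: √0.004800577 = 0.06929.

SE = 0.06929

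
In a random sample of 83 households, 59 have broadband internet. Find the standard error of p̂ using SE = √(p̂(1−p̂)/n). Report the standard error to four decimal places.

With x = 59 successes in n = 83, p̂ = 0.71084.
p̂(1−p̂) = 0.71084·0.28916 = 0.205546.
Dividing by n and taking the root: √0.002476458 = 0.0498.

SE = 0.0498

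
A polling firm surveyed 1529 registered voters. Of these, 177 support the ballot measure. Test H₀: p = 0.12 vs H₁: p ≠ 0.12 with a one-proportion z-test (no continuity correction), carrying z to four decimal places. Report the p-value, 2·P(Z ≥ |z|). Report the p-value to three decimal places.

The sample proportion is 177/1529 = 0.11576.
Null standard error: √(0.12·0.88/1529) = √0.000069065 = 0.008311.
z = (p̂ − p₀)/SE = (177/1529 − 0.12)/0.008311 ≈ -0.5100.
p-value = 2·P(Z ≥ |z|) with z = -0.5100 → 0.610.

p-value = 0.610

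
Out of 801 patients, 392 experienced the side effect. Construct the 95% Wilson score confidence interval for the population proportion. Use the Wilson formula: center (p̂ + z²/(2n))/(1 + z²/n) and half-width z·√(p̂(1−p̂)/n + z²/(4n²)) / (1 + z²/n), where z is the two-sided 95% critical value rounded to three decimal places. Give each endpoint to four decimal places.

(0.4549, 0.5240)

Here p̂ = 392/801 = 0.48939 and z = 1.960 (z² = 3.841600).
Denominator 1 + z²/n = 1 + 3.841600/801 = 1.004796.
Center = (0.48939 + 0.002398)/1.004796 = 0.48944.
Radicand: p̂(1−p̂)/n + z²/(4n²) = 0.000311969 + 0.000001497 = 0.000313466.
Half-width = 1.960·√0.000313466/1.004796 = 0.03454.
Interval: 0.48944 ± 0.03454 → (0.4549, 0.5240).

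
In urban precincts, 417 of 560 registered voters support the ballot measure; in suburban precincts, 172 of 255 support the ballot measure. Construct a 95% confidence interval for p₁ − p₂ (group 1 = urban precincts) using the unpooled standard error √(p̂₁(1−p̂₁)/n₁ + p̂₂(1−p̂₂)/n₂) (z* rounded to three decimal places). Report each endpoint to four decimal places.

p̂₁ = 0.74464, p̂₂ = 0.67451, so the observed difference is 0.07013.
Unpooled SE = √(p̂₁(1−p̂₁)/n₁ + p̂₂(1−p̂₂)/n₂) = √(0.000339553 + 0.000860966) = 0.034649.
The 95% critical value is z* = 1.960. Margin of error = 0.06791.
Interval: 0.07013 ± 0.06791 → (0.0022, 0.1380).

(0.0022, 0.1380)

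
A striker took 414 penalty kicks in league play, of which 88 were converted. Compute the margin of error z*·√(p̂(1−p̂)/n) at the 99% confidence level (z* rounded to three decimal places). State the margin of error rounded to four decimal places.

ME = 0.0518

p̂ = 88/414 = 0.21256.
SE = √(p̂(1−p̂)/n) = √(0.167378/414) = 0.020107.
For 99% confidence, z* = 2.576.
So ME = 0.0518.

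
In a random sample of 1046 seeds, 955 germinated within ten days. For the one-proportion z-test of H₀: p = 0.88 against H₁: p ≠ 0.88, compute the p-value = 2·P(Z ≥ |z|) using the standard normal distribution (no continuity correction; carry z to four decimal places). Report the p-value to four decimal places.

p-value = 0.0010

Sample proportion p̂ = 955/1046 = 0.91300.
SE₀ = √(0.88·0.12/1046) = 0.010048.
Test statistic (full precision, shown to 4 dp): z = (955/1046 − 0.88)/SE₀ ≈ 3.2845.
p-value = 2·P(Z ≥ |z|) with z = 3.2845 → 0.0010.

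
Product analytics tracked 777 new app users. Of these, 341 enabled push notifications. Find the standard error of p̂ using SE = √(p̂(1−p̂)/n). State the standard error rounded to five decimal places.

With x = 341 successes in n = 777, p̂ = 0.43887.
p̂(1−p̂) = 0.246263.
Dividing by n and taking the root: √0.000316941 = 0.01780.

SE = 0.01780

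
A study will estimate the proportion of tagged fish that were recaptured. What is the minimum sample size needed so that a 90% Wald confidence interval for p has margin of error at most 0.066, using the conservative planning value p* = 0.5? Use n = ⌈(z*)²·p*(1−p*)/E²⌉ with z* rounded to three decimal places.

The 90% critical value is z* = 1.645.
p*(1−p*) = 0.2500.
Required n before rounding: 2.706025 × 0.2500 / 0.066² = 155.304.
⌈155.304⌉ = 156.

n = 156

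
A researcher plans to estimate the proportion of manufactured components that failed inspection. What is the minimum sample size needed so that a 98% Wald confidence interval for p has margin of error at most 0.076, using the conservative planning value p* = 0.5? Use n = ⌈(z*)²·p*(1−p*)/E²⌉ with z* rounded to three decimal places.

The 98% critical value is z* = 2.326.
p*(1−p*) = 0.50·0.50 = 0.2500.
(z*)²·p*(1−p*)/E² = 5.410276·0.2500/0.005776 = 234.171.
Rounding up, n = 235.

n = 235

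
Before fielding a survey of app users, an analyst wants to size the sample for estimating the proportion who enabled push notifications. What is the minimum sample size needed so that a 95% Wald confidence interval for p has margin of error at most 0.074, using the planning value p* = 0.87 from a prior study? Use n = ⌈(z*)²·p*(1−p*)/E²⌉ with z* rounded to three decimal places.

n = 80

For 95% confidence, z* = 1.960.
p*(1−p*) = 0.1131.
Required n before rounding: 3.841600 × 0.1131 / 0.074² = 79.343.
⌈79.343⌉ = 80.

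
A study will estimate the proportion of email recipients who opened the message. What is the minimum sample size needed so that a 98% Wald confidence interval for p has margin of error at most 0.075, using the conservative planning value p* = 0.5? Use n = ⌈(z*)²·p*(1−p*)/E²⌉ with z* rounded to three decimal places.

The 98% critical value is z* = 2.326.
p*(1−p*) = 0.50·0.50 = 0.2500.
(z*)²·p*(1−p*)/E² = 5.410276·0.2500/0.005625 = 240.457.
Rounding up, n = 241.

n = 241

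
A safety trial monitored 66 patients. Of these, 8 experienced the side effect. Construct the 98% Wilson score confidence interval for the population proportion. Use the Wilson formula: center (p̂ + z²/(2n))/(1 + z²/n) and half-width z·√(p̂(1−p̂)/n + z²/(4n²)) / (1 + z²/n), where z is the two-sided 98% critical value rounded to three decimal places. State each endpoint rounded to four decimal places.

Here p̂ = 8/66 = 0.12121 and z = 2.326 (z² = 5.410276).
1 + z²/n = 1.081974.
Center = (0.12121 + 0.040987)/1.081974 = 0.14991.
Radicand: p̂(1−p̂)/n + z²/(4n²) = 0.001613935 + 0.000310507 = 0.001924442.
Half-width = z·√(radicand)/denom = 2.326·0.043868/1.081974 = 0.09431.
So the interval runs from 0.0556 to 0.2442.

(0.0556, 0.2442)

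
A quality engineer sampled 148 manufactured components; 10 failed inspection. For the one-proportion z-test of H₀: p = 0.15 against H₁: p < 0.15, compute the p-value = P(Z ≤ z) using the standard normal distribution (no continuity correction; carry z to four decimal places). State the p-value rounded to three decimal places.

p̂ = 10/148 = 0.06757.
Null standard error: √(0.15·0.85/148) = √0.000861486 = 0.029351.
Test statistic (full precision, shown to 4 dp): z = (10/148 − 0.15)/SE₀ ≈ -2.8085.
p-value = P(Z ≤ z) with z = -2.8085 → 0.002.

p-value = 0.002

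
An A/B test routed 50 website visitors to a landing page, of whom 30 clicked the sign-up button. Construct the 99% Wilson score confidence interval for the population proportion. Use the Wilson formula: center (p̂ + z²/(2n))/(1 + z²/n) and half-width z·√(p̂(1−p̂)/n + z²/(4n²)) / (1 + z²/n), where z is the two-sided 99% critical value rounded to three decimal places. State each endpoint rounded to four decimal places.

p̂ = 30/50 = 0.60000; z = 2.576, so z² = 6.635776.
Denominator 1 + z²/n = 1 + 6.635776/50 = 1.132716.
Adjusted center: (0.60000 + z²/(2n))/1.132716 = 0.58828.
Radicand: p̂(1−p̂)/n + z²/(4n²) = 0.004800000 + 0.000663578 = 0.005463578.
Half-width = 2.576·√0.005463578/1.132716 = 0.16810.
So the interval runs from 0.4202 to 0.7564.

(0.4202, 0.7564)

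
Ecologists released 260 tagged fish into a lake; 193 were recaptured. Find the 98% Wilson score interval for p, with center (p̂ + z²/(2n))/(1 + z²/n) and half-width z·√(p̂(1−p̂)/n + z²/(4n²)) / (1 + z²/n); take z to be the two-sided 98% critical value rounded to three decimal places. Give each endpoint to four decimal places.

(0.6747, 0.8000)

p̂ = 193/260 = 0.74231; z = 2.326, so z² = 5.410276.
1 + z²/n = 1.020809.
Center = (0.74231 + 0.010404)/1.020809 = 0.73737.
Radicand: p̂(1−p̂)/n + z²/(4n²) = 0.000735719 + 0.000020008 = 0.000755727.
Half-width = z·√(radicand)/denom = 2.326·0.027490/1.020809 = 0.06264.
So the interval runs from 0.6747 to 0.8000.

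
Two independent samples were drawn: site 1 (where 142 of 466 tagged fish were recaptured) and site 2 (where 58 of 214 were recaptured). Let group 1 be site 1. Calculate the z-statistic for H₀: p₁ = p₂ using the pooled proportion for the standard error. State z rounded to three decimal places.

z = 0.895

p̂₁ = 142/466 = 0.30472, p̂₂ = 58/214 = 0.27103.
Pooling: p̂ = 200/680 = 0.29412.
SE = √[p̂(1−p̂)(1/n₁+1/n₂)] = √[0.29412·0.70588·(1/466+1/214)] ≈ 0.037625.
z = (p̂₁ − p̂₂)/SE = (0.30472 − 0.27103)/0.037625 = 0.03369/0.037625 = 0.895.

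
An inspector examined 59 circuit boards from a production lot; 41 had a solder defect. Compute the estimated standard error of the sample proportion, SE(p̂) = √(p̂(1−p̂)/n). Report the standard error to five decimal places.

SE = 0.05994

Sample proportion p̂ = 41/59 = 0.69492.
p̂(1−p̂) = 0.69492·0.30508 = 0.212006.
SE = √(0.212006/59) = 0.05994.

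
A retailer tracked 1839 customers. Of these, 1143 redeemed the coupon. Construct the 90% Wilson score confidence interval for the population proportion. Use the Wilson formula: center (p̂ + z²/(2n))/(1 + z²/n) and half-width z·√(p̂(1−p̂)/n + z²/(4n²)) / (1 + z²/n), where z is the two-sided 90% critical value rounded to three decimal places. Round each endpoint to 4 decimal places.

p̂ = 1143/1839 = 0.62153; z = 1.645, so z² = 2.706025.
Denominator 1 + z²/n = 1 + 2.706025/1839 = 1.001471.
Adjusted center: (0.62153 + z²/(2n))/1.001471 = 0.62135.
Radicand: p̂(1−p̂)/n + z²/(4n²) = 0.000127912 + 0.000000200 = 0.000128112.
Half-width = 1.645·√0.000128112/1.001471 = 0.01859.
Interval: 0.62135 ± 0.01859 → (0.6028, 0.6399).

(0.6028, 0.6399)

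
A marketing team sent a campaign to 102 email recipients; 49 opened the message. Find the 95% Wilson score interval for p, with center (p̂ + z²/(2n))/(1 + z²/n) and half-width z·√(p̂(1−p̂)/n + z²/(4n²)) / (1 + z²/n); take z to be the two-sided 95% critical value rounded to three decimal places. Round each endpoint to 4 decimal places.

Here p̂ = 49/102 = 0.48039 and z = 1.960 (z² = 3.841600).
1 + z²/n = 1.037663.
Adjusted center: (0.48039 + z²/(2n))/1.037663 = 0.48110.
Radicand: p̂(1−p̂)/n + z²/(4n²) = 0.002447211 + 0.000092311 = 0.002539522.
Half-width = 1.960·√0.002539522/1.037663 = 0.09519.
So the interval runs from 0.3859 to 0.5763.

(0.3859, 0.5763)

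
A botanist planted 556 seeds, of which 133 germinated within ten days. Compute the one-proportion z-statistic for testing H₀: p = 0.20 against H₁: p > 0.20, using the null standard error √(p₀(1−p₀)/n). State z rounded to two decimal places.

z = 2.31

With x = 133 successes in n = 556, p̂ = 0.23921.
Under H₀, SE = √(p₀(1−p₀)/n) = √(0.20·0.80/556) = √0.000287770 = 0.016964.
Test statistic: z = 0.03921/0.016964 = 2.31.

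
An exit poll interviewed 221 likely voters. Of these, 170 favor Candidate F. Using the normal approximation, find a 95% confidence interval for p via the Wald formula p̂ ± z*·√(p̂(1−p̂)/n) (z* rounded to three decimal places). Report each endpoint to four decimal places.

(0.7137, 0.8248)

p̂ = 170/221 = 0.76923.
SE = √(p̂(1−p̂)/n) = √(0.177515/221) = 0.028341.
The 95% critical value is z* = 1.960.
Margin = 1.960·0.028341 = 0.05555.
So the interval runs from 0.7137 to 0.8248.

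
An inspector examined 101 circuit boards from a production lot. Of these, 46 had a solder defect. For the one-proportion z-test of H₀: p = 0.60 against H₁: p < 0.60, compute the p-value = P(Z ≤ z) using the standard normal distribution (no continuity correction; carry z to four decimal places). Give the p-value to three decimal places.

p-value = 0.002

The sample proportion is 46/101 = 0.45545.
Under H₀, SE = √(p₀(1−p₀)/n) = √(0.60·0.40/101) = √0.002376238 = 0.048747.
z = (p̂ − p₀)/SE = (46/101 − 0.60)/0.048747 ≈ -2.9654.
From the standard normal, P(Z ≤ z) = 0.002.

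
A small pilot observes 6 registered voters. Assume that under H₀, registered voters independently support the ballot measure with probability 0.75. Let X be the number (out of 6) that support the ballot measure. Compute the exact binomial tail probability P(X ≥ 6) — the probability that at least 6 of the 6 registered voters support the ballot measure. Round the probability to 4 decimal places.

X ~ Binomial(n=6, p=0.75).
P(X ≥ 6) = C(6,6)·0.75^6·0.25^0.
= 0.177979 = 0.1780.

P = 0.1780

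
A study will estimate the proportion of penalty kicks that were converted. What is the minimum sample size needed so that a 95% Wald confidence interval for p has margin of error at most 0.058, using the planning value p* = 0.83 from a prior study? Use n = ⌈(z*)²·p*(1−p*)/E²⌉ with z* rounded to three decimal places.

n = 162

The 95% critical value is z* = 1.960.
p*(1−p*) = 0.83·0.17 = 0.1411.
Required n before rounding: 3.841600 × 0.1411 / 0.058² = 161.133.
⌈161.133⌉ = 162.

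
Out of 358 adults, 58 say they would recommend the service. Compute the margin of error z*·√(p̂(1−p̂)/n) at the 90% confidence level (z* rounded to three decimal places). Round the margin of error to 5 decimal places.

Sample proportion p̂ = 58/358 = 0.16201.
Standard error of p̂: √(0.135764/358) = √0.000379228 = 0.019474.
The 90% critical value is z* = 1.645.
ME = 1.645·0.019474 = 0.03203.

ME = 0.03203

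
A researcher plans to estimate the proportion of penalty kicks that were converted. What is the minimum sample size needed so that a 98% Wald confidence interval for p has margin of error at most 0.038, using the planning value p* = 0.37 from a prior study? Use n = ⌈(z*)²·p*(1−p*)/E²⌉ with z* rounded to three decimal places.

n = 874

The 98% critical value is z* = 2.326.
p*(1−p*) = 0.37·0.63 = 0.2331.
(z*)²·p*(1−p*)/E² = 5.410276·0.2331/0.001444 = 873.362.
⌈873.362⌉ = 874.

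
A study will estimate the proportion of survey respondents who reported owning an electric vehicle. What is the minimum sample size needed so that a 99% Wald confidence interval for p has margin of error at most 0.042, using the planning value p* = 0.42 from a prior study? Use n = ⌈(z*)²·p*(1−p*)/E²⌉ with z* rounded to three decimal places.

For 99% confidence, z* = 2.576.
p*(1−p*) = 0.2436.
Required n before rounding: 6.635776 × 0.2436 / 0.042² = 916.369.
⌈916.369⌉ = 917.

n = 917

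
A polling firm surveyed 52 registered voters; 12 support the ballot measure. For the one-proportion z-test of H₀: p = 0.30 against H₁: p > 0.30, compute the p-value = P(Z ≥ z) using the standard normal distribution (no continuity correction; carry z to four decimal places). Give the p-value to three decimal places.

p̂ = 12/52 = 0.23077.
Under H₀, SE = √(p₀(1−p₀)/n) = √(0.30·0.70/52) = √0.004038462 = 0.063549.
z = (p̂ − p₀)/SE = (12/52 − 0.30)/0.063549 ≈ -1.0894.
p-value = P(Z ≥ z) with z = -1.0894 → 0.862.

p-value = 0.862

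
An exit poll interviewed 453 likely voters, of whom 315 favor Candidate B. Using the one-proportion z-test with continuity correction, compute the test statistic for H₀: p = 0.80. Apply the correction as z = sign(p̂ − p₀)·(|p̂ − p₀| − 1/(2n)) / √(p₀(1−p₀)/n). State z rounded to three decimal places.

p̂ = 315/453 = 0.69536. p̂ − p₀ = -0.104636.
1/(2n) = 0.001104.
Corrected numerator: |-0.104636| − 0.001104 = 0.103532.
SE₀ = √(0.80·0.20/453) = 0.018794.
z = −0.103532/0.018794 = -5.509.

z = -5.509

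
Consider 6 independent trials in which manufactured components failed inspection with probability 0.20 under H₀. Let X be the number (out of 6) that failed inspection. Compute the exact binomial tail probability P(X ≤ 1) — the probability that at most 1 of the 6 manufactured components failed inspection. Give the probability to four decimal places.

X ~ Binomial(n=6, p=0.20).
P(X ≤ 1) = C(6,0)·0.20^0·0.80^6 + C(6,1)·0.20^1·0.80^5.
= 0.262144 + 0.393216 = 0.6554.

P = 0.6554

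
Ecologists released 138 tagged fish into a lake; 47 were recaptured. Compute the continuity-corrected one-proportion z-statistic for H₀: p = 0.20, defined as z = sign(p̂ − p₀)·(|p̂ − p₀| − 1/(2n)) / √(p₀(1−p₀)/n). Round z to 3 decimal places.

z = 4.022

p̂ = 47/138 = 0.34058. p̂ − p₀ = 0.140580.
Continuity correction 1/(2n) = 1/276 = 0.003623.
Corrected numerator: |0.140580| − 0.003623 = 0.136957.
Null standard error: √(0.20·0.80/138) = √0.001159420 = 0.034050.
z = (+)0.136957/0.034050 = 4.022.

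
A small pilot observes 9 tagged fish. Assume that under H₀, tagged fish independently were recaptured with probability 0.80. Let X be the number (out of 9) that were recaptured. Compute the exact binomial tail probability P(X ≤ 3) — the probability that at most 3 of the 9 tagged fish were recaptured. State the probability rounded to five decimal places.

X is binomial with n = 9 and p = 0.80.
P(X ≤ 3) = C(9,0)·0.80^0·0.20^9 + C(9,1)·0.80^1·0.20^8 + C(9,2)·0.80^2·0.20^7 + C(9,3)·0.80^3·0.20^6.
= 0.000001 + 0.000018 + 0.000295 + 0.002753 = 0.00307.

P = 0.00307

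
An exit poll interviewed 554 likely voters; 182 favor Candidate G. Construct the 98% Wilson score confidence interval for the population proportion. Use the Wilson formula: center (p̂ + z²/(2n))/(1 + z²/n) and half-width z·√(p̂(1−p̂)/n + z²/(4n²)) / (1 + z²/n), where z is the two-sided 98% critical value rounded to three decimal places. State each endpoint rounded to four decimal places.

Here p̂ = 182/554 = 0.32852 and z = 2.326 (z² = 5.410276).
Denominator 1 + z²/n = 1 + 5.410276/554 = 1.009766.
Adjusted center: (0.32852 + z²/(2n))/1.009766 = 0.33018.
Radicand: p̂(1−p̂)/n + z²/(4n²) = 0.000398185 + 0.000004407 = 0.000402592.
Half-width = 2.326·√0.000402592/1.009766 = 0.04622.
So the interval runs from 0.2840 to 0.3764.

(0.2840, 0.3764)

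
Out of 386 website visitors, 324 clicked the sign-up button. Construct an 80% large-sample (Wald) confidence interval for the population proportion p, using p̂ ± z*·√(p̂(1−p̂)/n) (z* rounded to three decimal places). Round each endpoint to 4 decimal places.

Sample proportion p̂ = 324/386 = 0.83938.
SE = √(p̂(1−p̂)/n) = √(0.134822/386) = 0.018689.
For 80% confidence, z* = 1.282.
Margin = 1.282·0.018689 = 0.02396.
So the interval runs from 0.8154 to 0.8633.

(0.8154, 0.8633)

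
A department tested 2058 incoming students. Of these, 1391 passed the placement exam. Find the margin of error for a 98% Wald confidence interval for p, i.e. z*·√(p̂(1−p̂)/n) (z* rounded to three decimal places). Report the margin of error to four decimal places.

ME = 0.0240

The sample proportion is 1391/2058 = 0.67590.
SE(p̂) = √(0.67590·0.32410/2058) = 0.010317.
z* = 2.326 at the 98% level.
ME = 2.326·0.010317 = 0.0240.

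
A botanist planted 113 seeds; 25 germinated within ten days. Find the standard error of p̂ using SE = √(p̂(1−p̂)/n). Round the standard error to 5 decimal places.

p̂ = 25/113 = 0.22124.
p̂(1−p̂) = 0.22124·0.77876 = 0.172293.
SE = √(0.172293/113) = 0.03905.

SE = 0.03905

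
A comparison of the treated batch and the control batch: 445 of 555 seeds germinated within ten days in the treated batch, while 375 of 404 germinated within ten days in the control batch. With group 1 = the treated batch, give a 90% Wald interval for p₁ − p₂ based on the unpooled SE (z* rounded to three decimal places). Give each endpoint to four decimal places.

p̂₁ = 445/555 = 0.80180, p̂₂ = 375/404 = 0.92822; p̂₁ − p̂₂ = -0.12642.
Unpooled SE = √(p̂₁(1−p̂₁)/n₁ + p̂₂(1−p̂₂)/n₂) = √(0.000286335 + 0.000164924) = 0.021243.
For 90% confidence, z* = 1.645. Margin = 1.645·0.021243 = 0.03494.
Interval: -0.12642 ± 0.03494 → (-0.1614, -0.0915).

(-0.1614, -0.0915)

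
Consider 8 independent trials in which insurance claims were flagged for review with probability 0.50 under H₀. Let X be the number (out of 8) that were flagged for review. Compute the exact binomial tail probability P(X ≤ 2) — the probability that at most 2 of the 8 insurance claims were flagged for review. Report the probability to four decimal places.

P = 0.1445

X ~ Binomial(n=8, p=0.50).
P(X ≤ 2) = C(8,0)·0.50^0·0.50^8 + C(8,1)·0.50^1·0.50^7 + C(8,2)·0.50^2·0.50^6.
= 0.003906 + 0.031250 + 0.109375 = 0.1445.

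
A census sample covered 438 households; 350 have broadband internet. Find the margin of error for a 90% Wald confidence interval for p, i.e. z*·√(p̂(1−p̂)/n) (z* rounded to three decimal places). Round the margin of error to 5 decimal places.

ME = 0.03149

The sample proportion is 350/438 = 0.79909.
Standard error of p̂: √(0.160547/438) = √0.000366546 = 0.019145.
For 90% confidence, z* = 1.645.
ME = 1.645·0.019145 = 0.03149.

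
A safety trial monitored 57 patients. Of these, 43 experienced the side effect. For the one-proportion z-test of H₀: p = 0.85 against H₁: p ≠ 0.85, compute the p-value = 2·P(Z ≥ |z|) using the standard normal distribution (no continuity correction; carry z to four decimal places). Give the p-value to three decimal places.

p-value = 0.043

With x = 43 successes in n = 57, p̂ = 0.75439.
Null standard error: √(0.85·0.15/57) = √0.002236842 = 0.047295.
z = (p̂ − p₀)/SE = (43/57 − 0.85)/0.047295 ≈ -2.0216.
p-value = 2·P(Z ≥ |z|) with z = -2.0216 → 0.043.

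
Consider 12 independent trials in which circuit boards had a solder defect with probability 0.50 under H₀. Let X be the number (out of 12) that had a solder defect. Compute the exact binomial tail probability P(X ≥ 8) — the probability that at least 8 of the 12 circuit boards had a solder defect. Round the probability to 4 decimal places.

X is binomial with n = 12 and p = 0.50.
P(X ≥ 8) = Σ_{j=8}^{12} C(12,j)·0.50^j·0.50^{12−j}.
= 0.120850 + 0.053711 + 0.016113 + 0.002930 + 0.000244 = 0.1938.

P = 0.1938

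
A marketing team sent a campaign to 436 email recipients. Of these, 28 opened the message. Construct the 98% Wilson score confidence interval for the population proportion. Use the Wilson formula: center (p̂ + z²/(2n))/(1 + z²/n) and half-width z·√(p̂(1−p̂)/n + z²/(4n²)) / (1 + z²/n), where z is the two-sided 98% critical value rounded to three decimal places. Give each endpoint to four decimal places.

(0.0419, 0.0972)

Here p̂ = 28/436 = 0.06422 and z = 2.326 (z² = 5.410276).
1 + z²/n = 1.012409.
Center = (0.06422 + 0.006204)/1.012409 = 0.06956.
Radicand: p̂(1−p̂)/n + z²/(4n²) = 0.000137835 + 0.000007115 = 0.000144950.
Half-width = z·√(radicand)/denom = 2.326·0.012040/1.012409 = 0.02766.
So the interval runs from 0.0419 to 0.0972.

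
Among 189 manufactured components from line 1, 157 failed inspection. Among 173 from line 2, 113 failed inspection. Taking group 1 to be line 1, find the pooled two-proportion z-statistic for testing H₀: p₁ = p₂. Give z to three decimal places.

p̂₁ = 157/189 = 0.83069, p̂₂ = 113/173 = 0.65318.
Pooling: p̂ = 270/362 = 0.74586.
SE = √[p̂(1−p̂)(1/n₁+1/n₂)] = √[0.74586·0.25414·(1/189+1/173)] ≈ 0.045811.
z = (p̂₁ − p̂₂)/SE = (0.83069 − 0.65318)/0.045811 = 0.17751/0.045811 = 3.875.

z = 3.875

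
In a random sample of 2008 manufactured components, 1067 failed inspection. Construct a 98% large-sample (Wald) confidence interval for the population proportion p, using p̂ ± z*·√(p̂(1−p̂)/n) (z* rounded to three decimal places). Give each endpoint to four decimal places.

(0.5055, 0.5573)

Sample proportion p̂ = 1067/2008 = 0.53137.
SE(p̂) = √(0.53137·0.46863/2008) = 0.011136.
For 98% confidence, z* = 2.326.
Margin of error: 2.326 × 0.011136 = 0.02590.
Interval: 0.53137 ± 0.02590 → (0.5055, 0.5573).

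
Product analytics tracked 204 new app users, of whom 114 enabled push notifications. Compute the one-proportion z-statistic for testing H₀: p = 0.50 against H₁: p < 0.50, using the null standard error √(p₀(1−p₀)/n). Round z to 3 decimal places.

z = 1.680

With x = 114 successes in n = 204, p̂ = 0.55882.
Null standard error: √(0.50·0.50/204) = √0.001225490 = 0.035007.
z = (p̂ − p₀)/SE = (0.55882 − 0.50)/0.035007 = 1.680.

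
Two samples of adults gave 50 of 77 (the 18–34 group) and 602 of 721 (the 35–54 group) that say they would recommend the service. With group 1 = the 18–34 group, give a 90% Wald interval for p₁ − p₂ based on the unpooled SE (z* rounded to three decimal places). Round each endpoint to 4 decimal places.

(-0.2779, -0.0933)

p̂₁ = 50/77 = 0.64935, p̂₂ = 602/721 = 0.83495; p̂₁ − p̂₂ = -0.18560.
SE = √(0.002957070 + 0.000191134) = √0.003148204 = 0.056109.
For 90% confidence, z* = 1.645. Margin = 1.645·0.056109 = 0.09230.
Interval: -0.18560 ± 0.09230 → (-0.2779, -0.0933).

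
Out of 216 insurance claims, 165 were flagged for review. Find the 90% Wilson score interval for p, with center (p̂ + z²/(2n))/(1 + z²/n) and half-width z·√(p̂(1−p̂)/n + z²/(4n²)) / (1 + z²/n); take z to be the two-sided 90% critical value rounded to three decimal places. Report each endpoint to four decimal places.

Here p̂ = 165/216 = 0.76389 and z = 1.645 (z² = 2.706025).
1 + z²/n = 1.012528.
Adjusted center: (0.76389 + z²/(2n))/1.012528 = 0.76062.
Radicand: p̂(1−p̂)/n + z²/(4n²) = 0.000835012 + 0.000014500 = 0.000849512.
Half-width = 1.645·√0.000849512/1.012528 = 0.04735.
So the interval runs from 0.7133 to 0.8080.

(0.7133, 0.8080)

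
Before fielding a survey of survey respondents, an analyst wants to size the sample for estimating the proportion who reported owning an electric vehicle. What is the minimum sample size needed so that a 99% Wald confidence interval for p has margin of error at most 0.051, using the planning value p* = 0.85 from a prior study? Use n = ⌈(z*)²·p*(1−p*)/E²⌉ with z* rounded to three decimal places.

z* = 2.576 at the 99% level.
p*(1−p*) = 0.85·0.15 = 0.1275.
Required n before rounding: 6.635776 × 0.1275 / 0.051² = 325.283.
Rounding up, n = 326.

n = 326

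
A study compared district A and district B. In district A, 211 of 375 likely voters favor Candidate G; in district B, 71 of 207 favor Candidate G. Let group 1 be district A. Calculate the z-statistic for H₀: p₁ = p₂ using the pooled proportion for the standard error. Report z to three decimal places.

z = 5.076

Sample proportions: p̂₁ = 211/375 = 0.56267 and p̂₂ = 71/207 = 0.34300.
Pooling: p̂ = 282/582 = 0.48454.
SE = √[p̂(1−p̂)(1/n₁+1/n₂)] = √[0.48454·0.51546·(1/375+1/207)] ≈ 0.043274.
z = 0.21967/0.043274 = 5.076.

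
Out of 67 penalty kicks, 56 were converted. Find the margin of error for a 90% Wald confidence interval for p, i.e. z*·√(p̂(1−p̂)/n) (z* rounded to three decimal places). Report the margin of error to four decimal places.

ME = 0.0744

p̂ = 56/67 = 0.83582.
Standard error of p̂: √(0.137224/67) = √0.002048124 = 0.045256.
For 90% confidence, z* = 1.645.
Margin of error = z*·SE = 1.645 × 0.045256 = 0.0744.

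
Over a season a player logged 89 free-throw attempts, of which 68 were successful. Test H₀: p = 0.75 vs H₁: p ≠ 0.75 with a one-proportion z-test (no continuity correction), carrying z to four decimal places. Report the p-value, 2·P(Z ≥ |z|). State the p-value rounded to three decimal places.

The sample proportion is 68/89 = 0.76404.
Under H₀, SE = √(p₀(1−p₀)/n) = √(0.75·0.25/89) = √0.002106742 = 0.045899.
Test statistic (full precision, shown to 4 dp): z = (68/89 − 0.75)/SE₀ ≈ 0.3060.
p-value = 2·P(Z ≥ |z|) with z = 0.3060 → 0.760.

p-value = 0.760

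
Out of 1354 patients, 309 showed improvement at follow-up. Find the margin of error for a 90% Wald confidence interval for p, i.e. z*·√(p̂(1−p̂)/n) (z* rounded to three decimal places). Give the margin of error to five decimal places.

ME = 0.01876

With x = 309 successes in n = 1354, p̂ = 0.22821.
SE(p̂) = √(0.22821·0.77179/1354) = 0.011405.
For 90% confidence, z* = 1.645.
Margin of error = z*·SE = 1.645 × 0.011405 = 0.01876.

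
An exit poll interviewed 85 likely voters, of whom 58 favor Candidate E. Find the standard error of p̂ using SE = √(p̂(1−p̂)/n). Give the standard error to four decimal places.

SE = 0.0505

With x = 58 successes in n = 85, p̂ = 0.68235.
p̂(1−p̂) = 0.216748.
SE = √(0.216748/85) = 0.0505.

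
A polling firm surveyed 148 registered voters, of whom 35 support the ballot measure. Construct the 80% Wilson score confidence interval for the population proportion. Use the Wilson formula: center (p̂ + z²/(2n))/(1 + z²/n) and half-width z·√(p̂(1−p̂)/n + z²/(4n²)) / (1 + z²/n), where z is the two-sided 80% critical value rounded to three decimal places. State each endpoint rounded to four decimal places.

(0.1948, 0.2840)

p̂ = 35/148 = 0.23649; z = 1.282, so z² = 1.643524.
Denominator 1 + z²/n = 1 + 1.643524/148 = 1.011105.
Adjusted center: (0.23649 + z²/(2n))/1.011105 = 0.23938.
Radicand: p̂(1−p̂)/n + z²/(4n²) = 0.001220004 + 0.000018758 = 0.001238762.
Half-width = z·√(radicand)/denom = 1.282·0.035196/1.011105 = 0.04463.
CI: 0.23938 ± 0.04463 = (0.1948, 0.2840).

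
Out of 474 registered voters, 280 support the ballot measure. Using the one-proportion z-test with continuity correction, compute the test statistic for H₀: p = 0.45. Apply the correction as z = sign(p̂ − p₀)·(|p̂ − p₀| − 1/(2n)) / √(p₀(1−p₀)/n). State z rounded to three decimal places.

Sample proportion p̂ = 280/474 = 0.59072. p̂ − p₀ = 0.140717.
Continuity correction 1/(2n) = 1/948 = 0.001055.
Corrected numerator: |0.140717| − 0.001055 = 0.139662.
Under H₀, SE = √(p₀(1−p₀)/n) = √(0.45·0.55/474) = √0.000522152 = 0.022851.
z = (+)0.139662/0.022851 = 6.112.

z = 6.112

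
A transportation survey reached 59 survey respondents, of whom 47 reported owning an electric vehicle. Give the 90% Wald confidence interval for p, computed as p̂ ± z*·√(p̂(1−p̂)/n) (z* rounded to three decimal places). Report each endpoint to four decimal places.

(0.7104, 0.8828)

p̂ = 47/59 = 0.79661.
Standard error of p̂: √(0.162022/59) = √0.002746142 = 0.052404.
z* = 1.645 at the 90% level.
Margin of error: 1.645 × 0.052404 = 0.08620.
So the interval runs from 0.7104 to 0.8828.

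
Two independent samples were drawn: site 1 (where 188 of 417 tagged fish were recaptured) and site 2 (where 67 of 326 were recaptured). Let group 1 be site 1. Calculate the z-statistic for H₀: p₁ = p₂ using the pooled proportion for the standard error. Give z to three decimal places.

p̂₁ = 188/417 = 0.45084, p̂₂ = 67/326 = 0.20552.
Pooled p̂ = (188+67)/(417+326) = 255/743 = 0.34320.
SE = √[p̂(1−p̂)(1/n₁+1/n₂)] = √[0.34320·0.65680·(1/417+1/326)] ≈ 0.035100.
z = 0.24532/0.035100 = 6.989.

z = 6.989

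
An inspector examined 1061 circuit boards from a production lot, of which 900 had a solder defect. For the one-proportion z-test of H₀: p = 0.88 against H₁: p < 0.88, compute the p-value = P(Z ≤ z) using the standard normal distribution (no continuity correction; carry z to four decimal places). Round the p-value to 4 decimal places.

p-value = 0.0007

Sample proportion p̂ = 900/1061 = 0.84826.
Null standard error: √(0.88·0.12/1061) = √0.000099529 = 0.009976.
Test statistic (full precision, shown to 4 dp): z = (900/1061 − 0.88)/SE₀ ≈ -3.1819.
From the standard normal, P(Z ≤ z) = 0.0007.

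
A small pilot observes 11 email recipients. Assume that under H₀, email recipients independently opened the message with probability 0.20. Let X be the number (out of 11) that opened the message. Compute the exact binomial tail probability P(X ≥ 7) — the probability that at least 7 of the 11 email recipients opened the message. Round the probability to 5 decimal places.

X is binomial with n = 11 and p = 0.20.
P(X ≥ 7) = Σ_{j=7}^{11} C(11,j)·0.20^j·0.80^{11−j}.
= 0.001730 + 0.000216 + 0.000018 + 0.000001 + 0.000000 = 0.00197.

P = 0.00197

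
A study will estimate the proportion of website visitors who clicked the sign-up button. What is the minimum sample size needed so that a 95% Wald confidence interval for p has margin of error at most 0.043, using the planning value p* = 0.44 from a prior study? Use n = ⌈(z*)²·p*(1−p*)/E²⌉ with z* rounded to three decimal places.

n = 512

The 95% critical value is z* = 1.960.
p*(1−p*) = 0.44·0.56 = 0.2464.
Required n before rounding: 3.841600 × 0.2464 / 0.043² = 511.936.
⌈511.936⌉ = 512.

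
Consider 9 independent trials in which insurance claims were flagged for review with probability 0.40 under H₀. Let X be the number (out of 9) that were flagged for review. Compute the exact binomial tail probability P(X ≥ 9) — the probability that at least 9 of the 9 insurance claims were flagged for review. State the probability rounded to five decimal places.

P = 0.00026

X is binomial with n = 9 and p = 0.40.
P(X ≥ 9) = C(9,9)·0.40^9·0.60^0.
= 0.000262 = 0.00026.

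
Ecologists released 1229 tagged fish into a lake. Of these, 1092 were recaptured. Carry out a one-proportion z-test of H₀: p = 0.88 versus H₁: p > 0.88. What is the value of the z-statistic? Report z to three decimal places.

z = 0.920

With x = 1092 successes in n = 1229, p̂ = 0.88853.
SE₀ = √(0.88·0.12/1229) = 0.009269.
z = (0.88853 − 0.88)/0.009269 = 0.00853/0.009269 = 0.920.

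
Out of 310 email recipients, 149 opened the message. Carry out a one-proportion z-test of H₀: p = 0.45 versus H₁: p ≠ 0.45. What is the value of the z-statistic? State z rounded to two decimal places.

z = 1.08

With x = 149 successes in n = 310, p̂ = 0.48065.
SE₀ = √(0.45·0.55/310) = 0.028256.
Test statistic: z = 0.03065/0.028256 = 1.08.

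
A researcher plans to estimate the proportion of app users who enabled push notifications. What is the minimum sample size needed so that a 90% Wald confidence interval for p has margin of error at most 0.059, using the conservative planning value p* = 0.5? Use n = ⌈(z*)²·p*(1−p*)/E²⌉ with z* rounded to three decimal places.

z* = 1.645 at the 90% level.
p*(1−p*) = 0.50·0.50 = 0.2500.
(z*)²·p*(1−p*)/E² = 2.706025·0.2500/0.003481 = 194.343.
Rounding up, n = 195.

n = 195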